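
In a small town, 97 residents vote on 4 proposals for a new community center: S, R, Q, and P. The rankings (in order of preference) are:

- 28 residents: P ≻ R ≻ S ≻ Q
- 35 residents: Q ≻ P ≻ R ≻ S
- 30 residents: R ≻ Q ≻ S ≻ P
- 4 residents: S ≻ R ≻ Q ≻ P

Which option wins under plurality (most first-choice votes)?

Q

First-place votes: S 4, R 30, Q 35, P 28.
Q has the most first-place votes.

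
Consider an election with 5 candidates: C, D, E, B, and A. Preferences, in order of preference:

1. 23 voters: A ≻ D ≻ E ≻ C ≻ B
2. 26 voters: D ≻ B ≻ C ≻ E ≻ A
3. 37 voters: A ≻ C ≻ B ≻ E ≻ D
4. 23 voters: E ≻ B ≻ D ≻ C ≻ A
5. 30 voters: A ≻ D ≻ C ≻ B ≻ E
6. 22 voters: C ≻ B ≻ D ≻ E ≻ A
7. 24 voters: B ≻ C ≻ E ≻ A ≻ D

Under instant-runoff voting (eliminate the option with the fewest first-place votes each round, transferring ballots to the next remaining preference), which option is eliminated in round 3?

D

Round 1: C 22, D 26, E 23, B 24, A 90. Eliminate C.
Round 2: D 26, E 23, B 46, A 90. Eliminate E.
Round 3: D 26, B 69, A 90. Eliminate D.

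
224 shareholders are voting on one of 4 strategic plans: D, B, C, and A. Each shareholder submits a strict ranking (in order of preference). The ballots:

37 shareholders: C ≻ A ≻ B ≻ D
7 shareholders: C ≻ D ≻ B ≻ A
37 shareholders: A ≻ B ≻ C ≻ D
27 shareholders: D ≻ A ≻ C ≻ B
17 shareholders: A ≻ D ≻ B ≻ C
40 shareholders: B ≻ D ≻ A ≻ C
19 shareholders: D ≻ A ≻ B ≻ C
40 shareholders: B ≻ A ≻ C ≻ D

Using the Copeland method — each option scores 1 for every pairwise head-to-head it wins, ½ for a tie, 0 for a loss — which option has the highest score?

D: loses to B, C, and A → score 0.
B: beats D and C; loses to A → score 2.
C: beats D; loses to B and A → score 1.
A: beats D, B, and C → score 3.
A has the best pairwise record.

A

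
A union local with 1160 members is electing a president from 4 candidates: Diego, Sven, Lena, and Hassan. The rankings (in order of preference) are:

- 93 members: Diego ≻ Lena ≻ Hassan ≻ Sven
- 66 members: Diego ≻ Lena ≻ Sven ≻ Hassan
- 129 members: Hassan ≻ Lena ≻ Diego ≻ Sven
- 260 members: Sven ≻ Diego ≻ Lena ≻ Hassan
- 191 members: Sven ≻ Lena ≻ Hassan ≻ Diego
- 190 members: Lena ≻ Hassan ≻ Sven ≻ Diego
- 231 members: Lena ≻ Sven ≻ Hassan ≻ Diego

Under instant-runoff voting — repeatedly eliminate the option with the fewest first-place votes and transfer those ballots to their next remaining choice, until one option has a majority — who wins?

Lena

Round 1: Diego 159, Sven 451, Lena 421, Hassan 129. Eliminate Hassan.
Round 2: Diego 159, Sven 451, Lena 550. Eliminate Diego.
Round 3: Sven 451, Lena 709. Lena has a majority.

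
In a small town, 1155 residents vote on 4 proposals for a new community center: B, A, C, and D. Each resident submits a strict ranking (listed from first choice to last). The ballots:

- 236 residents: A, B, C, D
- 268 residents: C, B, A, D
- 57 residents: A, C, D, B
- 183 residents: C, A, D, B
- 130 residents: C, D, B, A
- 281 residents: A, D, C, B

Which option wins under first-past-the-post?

C

First-place votes: B 0, A 574, C 581, D 0.
C has the most first-place votes.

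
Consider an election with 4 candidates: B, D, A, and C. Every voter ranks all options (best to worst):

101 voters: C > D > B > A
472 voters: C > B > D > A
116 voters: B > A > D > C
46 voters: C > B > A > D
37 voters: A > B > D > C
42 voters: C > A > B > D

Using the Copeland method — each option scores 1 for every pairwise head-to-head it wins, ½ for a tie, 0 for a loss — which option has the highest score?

B: beats D and A; loses to C → score 2.
D: beats A; loses to B and C → score 1.
A: loses to B, D, and C → score 0.
C: beats B, D, and A → score 3.
C has the best pairwise record.

C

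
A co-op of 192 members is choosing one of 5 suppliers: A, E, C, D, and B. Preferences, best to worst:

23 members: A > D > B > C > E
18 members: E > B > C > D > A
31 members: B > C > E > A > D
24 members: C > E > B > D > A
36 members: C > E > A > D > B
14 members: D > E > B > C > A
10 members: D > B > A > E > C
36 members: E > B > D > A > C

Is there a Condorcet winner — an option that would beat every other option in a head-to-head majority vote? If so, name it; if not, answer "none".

none

Checking pairwise contests:
E beats A 159–33.
C beats E 114–78.
B beats C 132–60.
E beats D 145–47.
E beats B 128–64.
Every option loses at least one head-to-head, so there is no Condorcet winner.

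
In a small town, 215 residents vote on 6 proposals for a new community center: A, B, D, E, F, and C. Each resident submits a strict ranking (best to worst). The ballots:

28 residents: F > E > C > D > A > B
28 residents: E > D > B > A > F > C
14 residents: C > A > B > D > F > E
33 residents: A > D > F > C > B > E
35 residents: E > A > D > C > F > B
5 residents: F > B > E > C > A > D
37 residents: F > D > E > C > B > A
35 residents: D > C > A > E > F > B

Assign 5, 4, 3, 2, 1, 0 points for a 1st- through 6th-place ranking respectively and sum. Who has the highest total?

A: 28·1 + 28·2 + 14·4 + 33·5 + 35·4 + 5·1 + 37·0 + 35·3 = 555
B: 28·0 + 28·3 + 14·3 + 33·1 + 35·0 + 5·4 + 37·1 + 35·0 = 216
D: 28·2 + 28·4 + 14·2 + 33·4 + 35·3 + 5·0 + 37·4 + 35·5 = 756
E: 28·4 + 28·5 + 14·0 + 33·0 + 35·5 + 5·3 + 37·3 + 35·2 = 623
F: 28·5 + 28·1 + 14·1 + 33·3 + 35·1 + 5·5 + 37·5 + 35·1 = 561
C: 28·3 + 28·0 + 14·5 + 33·2 + 35·2 + 5·2 + 37·2 + 35·4 = 514
D has the highest Borda score (756).

D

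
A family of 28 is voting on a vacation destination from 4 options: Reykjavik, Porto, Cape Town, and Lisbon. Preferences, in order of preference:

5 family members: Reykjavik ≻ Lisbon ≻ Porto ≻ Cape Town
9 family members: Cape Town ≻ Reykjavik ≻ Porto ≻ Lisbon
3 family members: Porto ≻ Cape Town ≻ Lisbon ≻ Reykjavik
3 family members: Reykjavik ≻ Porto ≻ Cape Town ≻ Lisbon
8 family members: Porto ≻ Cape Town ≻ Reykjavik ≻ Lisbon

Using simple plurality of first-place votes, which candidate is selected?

First-place votes: Reykjavik 8, Porto 11, Cape Town 9, Lisbon 0.
Porto has the most first-place votes.

Porto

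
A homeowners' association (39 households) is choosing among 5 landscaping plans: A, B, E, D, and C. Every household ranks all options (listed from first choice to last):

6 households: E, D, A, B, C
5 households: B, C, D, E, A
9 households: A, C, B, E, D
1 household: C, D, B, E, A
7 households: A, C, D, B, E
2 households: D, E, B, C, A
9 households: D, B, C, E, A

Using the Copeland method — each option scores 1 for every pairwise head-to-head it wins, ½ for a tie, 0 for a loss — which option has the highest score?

A: beats B and C; loses to E and D → score 2.
B: beats E and C; loses to A and D → score 2.
E: beats A; loses to B, D, and C → score 1.
D: beats A, B, and E; loses to C → score 3.
C: beats E and D; loses to A and B → score 2.
D has the best pairwise record.

D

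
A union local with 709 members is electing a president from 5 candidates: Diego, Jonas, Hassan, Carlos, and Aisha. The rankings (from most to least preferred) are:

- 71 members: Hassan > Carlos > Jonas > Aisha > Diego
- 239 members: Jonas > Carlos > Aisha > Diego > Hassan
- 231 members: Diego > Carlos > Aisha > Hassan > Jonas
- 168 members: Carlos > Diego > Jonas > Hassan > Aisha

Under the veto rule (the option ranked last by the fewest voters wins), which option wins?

Last-place votes: Diego 71, Jonas 231, Hassan 239, Carlos 0, Aisha 168.
Carlos is ranked last by the fewest voters, so Carlos wins.

Carlos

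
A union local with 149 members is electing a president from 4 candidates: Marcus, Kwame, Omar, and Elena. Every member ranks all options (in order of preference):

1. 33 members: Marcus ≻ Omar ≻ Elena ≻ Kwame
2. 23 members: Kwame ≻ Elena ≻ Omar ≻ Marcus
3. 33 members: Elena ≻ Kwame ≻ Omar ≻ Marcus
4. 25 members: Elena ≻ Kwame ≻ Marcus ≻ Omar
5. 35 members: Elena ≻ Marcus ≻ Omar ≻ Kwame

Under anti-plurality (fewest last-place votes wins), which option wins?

Elena

Last-place votes: Marcus 56, Kwame 68, Omar 25, Elena 0.
Elena is ranked last by the fewest voters, so Elena wins.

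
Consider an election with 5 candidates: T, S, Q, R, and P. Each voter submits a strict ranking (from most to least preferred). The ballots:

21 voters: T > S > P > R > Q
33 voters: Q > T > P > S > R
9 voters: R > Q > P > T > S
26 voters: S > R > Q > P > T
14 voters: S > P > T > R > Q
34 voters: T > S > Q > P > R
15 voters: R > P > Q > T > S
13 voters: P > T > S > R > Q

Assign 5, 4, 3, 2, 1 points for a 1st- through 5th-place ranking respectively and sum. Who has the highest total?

T: 21·5 + 33·4 + 9·2 + 26·1 + 14·3 + 34·5 + 15·2 + 13·4 = 575
S: 21·4 + 33·2 + 9·1 + 26·5 + 14·5 + 34·4 + 15·1 + 13·3 = 549
Q: 21·1 + 33·5 + 9·4 + 26·3 + 14·1 + 34·3 + 15·3 + 13·1 = 474
R: 21·2 + 33·1 + 9·5 + 26·4 + 14·2 + 34·1 + 15·5 + 13·2 = 387
P: 21·3 + 33·3 + 9·3 + 26·2 + 14·4 + 34·2 + 15·4 + 13·5 = 490
T has the highest Borda score (575).

T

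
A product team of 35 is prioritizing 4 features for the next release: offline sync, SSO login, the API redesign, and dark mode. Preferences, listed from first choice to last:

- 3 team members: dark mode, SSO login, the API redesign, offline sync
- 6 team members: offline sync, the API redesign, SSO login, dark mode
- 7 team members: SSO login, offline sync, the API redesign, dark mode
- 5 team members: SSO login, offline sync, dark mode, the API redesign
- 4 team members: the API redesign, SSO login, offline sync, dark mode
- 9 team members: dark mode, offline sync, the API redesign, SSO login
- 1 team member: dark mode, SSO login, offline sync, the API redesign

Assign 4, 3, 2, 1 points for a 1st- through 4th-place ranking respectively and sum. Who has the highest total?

offline sync

offline sync: 3·1 + 6·4 + 7·3 + 5·3 + 4·2 + 9·3 + 1·2 = 100
SSO login: 3·3 + 6·2 + 7·4 + 5·4 + 4·3 + 9·1 + 1·3 = 93
the API redesign: 3·2 + 6·3 + 7·2 + 5·1 + 4·4 + 9·2 + 1·1 = 78
dark mode: 3·4 + 6·1 + 7·1 + 5·2 + 4·1 + 9·4 + 1·4 = 79
offline sync has the highest Borda score (100).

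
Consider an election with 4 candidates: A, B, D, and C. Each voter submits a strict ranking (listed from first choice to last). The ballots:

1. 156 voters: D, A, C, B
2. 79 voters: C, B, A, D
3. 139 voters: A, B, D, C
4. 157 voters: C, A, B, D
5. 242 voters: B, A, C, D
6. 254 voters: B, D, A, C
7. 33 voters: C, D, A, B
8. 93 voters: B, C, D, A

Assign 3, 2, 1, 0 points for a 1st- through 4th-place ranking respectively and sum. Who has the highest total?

A: 156·2 + 79·1 + 139·3 + 157·2 + 242·2 + 254·1 + 33·1 + 93·0 = 1893
B: 156·0 + 79·2 + 139·2 + 157·1 + 242·3 + 254·3 + 33·0 + 93·3 = 2360
D: 156·3 + 79·0 + 139·1 + 157·0 + 242·0 + 254·2 + 33·2 + 93·1 = 1274
C: 156·1 + 79·3 + 139·0 + 157·3 + 242·1 + 254·0 + 33·3 + 93·2 = 1391
B has the highest Borda score (2360).

B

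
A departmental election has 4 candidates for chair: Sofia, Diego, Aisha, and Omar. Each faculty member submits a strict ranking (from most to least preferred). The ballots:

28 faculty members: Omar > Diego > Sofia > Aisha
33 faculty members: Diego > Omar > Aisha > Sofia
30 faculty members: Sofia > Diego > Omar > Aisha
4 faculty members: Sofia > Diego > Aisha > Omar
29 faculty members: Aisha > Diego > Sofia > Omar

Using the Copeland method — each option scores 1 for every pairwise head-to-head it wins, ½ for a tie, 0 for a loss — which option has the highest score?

Sofia: beats Omar; ties Aisha; loses to Diego → score 1.5.
Diego: beats Sofia, Aisha, and Omar → score 3.
Aisha: ties Sofia; loses to Diego and Omar → score 0.5.
Omar: beats Aisha; loses to Sofia and Diego → score 1.
Diego has the best pairwise record.

Diego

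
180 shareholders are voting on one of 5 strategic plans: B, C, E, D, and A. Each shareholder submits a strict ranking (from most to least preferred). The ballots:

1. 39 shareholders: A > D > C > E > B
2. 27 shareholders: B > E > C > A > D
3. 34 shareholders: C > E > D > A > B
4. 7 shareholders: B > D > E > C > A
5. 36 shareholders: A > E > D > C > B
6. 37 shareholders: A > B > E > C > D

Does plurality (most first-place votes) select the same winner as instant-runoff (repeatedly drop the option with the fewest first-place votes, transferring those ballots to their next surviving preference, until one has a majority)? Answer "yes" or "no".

Plurality — first-place votes: B 34, C 34, E 0, D 0, A 112. Winner: A.
Instant-runoff — R1 B 34, C 34, E 0, D 0, A 112 (A winner). Winner: A.
The two methods agree.

yes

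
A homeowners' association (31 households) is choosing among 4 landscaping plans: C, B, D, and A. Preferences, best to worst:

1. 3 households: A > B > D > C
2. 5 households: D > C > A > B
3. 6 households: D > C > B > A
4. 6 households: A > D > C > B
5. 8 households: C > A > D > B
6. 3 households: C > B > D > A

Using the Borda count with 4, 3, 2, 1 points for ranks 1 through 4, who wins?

C

C: 3·1 + 5·3 + 6·3 + 6·2 + 8·4 + 3·4 = 92
B: 3·3 + 5·1 + 6·2 + 6·1 + 8·1 + 3·3 = 49
D: 3·2 + 5·4 + 6·4 + 6·3 + 8·2 + 3·2 = 90
A: 3·4 + 5·2 + 6·1 + 6·4 + 8·3 + 3·1 = 79
C has the highest Borda score (92).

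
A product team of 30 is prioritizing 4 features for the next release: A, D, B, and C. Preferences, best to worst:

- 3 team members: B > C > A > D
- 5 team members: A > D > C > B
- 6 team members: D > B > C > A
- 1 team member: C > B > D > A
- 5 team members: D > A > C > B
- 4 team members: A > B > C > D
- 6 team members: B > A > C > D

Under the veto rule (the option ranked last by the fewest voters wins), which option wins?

C

Last-place votes: A 7, D 13, B 10, C 0.
C is ranked last by the fewest voters, so C wins.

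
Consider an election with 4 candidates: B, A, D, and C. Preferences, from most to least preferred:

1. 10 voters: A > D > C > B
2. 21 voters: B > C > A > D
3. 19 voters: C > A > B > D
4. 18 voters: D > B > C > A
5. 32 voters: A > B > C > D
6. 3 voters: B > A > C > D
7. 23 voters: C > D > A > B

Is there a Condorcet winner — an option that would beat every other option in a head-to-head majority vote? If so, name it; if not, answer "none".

Checking pairwise contests:
A beats B 84–42.
C beats A 81–45.
B beats D 75–51.
B beats C 74–52.
Every option loses at least one head-to-head, so there is no Condorcet winner.

none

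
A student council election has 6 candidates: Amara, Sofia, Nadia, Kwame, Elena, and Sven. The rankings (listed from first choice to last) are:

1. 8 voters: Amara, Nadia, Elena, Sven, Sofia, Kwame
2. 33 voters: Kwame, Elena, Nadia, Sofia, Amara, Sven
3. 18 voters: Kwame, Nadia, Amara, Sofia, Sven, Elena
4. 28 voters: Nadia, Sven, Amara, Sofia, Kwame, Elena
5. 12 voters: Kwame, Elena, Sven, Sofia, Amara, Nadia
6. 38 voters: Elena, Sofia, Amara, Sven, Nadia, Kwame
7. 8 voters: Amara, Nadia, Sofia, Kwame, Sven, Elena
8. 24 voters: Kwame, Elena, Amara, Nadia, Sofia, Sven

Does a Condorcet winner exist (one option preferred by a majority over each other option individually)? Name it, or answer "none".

Kwame vs Amara: 87–82 for Kwame.
Kwame vs Sofia: 87–82 for Kwame.
Kwame vs Nadia: 87–82 for Kwame.
Kwame vs Elena: 123–46 for Kwame.
Kwame vs Sven: 95–74 for Kwame.
Kwame beats every other option head-to-head.

Kwame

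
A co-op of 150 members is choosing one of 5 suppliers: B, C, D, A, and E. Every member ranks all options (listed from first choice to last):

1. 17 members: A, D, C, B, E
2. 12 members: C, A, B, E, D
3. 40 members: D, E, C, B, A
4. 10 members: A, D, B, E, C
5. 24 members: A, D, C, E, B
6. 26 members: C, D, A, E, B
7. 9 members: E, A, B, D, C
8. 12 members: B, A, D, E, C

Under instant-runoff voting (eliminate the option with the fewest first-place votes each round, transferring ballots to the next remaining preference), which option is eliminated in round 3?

Round 1: B 12, C 38, D 40, A 51, E 9. Eliminate E.
Round 2: B 12, C 38, D 40, A 60. Eliminate B.
Round 3: C 38, D 40, A 72. Eliminate C.

C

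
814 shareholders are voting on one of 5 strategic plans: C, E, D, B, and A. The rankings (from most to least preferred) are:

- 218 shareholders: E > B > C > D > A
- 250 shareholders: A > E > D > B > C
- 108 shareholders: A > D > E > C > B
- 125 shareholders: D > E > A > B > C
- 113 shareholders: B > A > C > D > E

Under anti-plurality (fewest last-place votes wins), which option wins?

Last-place votes: C 375, E 113, D 0, B 108, A 218.
D is ranked last by the fewest voters, so D wins.

D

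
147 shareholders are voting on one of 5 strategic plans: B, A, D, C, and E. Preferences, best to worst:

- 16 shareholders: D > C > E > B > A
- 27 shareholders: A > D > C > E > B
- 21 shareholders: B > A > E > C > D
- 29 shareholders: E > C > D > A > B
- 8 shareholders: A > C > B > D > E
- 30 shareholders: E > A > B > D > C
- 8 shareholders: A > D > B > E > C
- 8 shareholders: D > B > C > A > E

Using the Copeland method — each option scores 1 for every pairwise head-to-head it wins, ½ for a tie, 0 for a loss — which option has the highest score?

E

B: loses to A, D, C, and E → score 0.
A: beats B, D, and C; loses to E → score 3.
D: beats B and C; loses to A and E → score 2.
C: beats B; loses to A, D, and E → score 1.
E: beats B, A, D, and C → score 4.
E has the best pairwise record.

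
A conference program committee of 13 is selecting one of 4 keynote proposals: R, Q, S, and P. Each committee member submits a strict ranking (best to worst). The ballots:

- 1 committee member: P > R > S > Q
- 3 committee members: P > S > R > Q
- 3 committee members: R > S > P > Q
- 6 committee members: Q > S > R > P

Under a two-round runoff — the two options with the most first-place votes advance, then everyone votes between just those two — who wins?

Round 1 first-place votes: R 3, Q 6, S 0, P 4.
Q and P advance.
Runoff: Q is preferred to P by 6 voters; P by 7.
P wins the runoff.

P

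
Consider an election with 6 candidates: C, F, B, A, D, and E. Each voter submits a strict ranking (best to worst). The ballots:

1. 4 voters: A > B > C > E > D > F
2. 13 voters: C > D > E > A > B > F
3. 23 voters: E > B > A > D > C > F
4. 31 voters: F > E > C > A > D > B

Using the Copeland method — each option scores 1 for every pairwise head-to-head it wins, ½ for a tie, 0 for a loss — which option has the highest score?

E

C: beats F, B, A, and D; loses to E → score 4.
F: loses to C, B, A, D, and E → score 0.
B: beats F; loses to C, A, D, and E → score 1.
A: beats F, B, and D; loses to C and E → score 3.
D: beats F and B; loses to C, A, and E → score 2.
E: beats C, F, B, A, and D → score 5.
E has the best pairwise record.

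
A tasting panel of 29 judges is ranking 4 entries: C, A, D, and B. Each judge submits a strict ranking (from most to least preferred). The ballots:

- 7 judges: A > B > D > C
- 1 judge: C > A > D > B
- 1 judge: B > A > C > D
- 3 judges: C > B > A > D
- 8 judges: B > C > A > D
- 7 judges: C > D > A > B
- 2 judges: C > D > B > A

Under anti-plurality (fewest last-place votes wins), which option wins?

Last-place votes: C 7, A 2, D 12, B 8.
A is ranked last by the fewest voters, so A wins.

A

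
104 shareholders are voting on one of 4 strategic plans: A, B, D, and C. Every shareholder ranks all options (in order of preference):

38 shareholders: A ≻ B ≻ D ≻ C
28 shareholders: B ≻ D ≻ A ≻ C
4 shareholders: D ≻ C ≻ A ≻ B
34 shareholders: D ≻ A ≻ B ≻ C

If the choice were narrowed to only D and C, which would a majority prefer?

D

Voters preferring D to C: 104; preferring C to D: 0.
D wins the head-to-head.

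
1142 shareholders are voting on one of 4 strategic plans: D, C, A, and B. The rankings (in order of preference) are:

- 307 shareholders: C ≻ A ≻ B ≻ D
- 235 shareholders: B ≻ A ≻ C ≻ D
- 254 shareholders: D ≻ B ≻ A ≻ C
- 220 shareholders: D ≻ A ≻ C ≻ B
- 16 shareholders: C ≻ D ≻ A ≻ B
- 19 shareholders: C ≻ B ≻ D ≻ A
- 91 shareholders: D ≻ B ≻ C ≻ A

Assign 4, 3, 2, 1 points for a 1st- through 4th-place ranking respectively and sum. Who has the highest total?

D: 307·1 + 235·1 + 254·4 + 220·4 + 16·3 + 19·2 + 91·4 = 2888
C: 307·4 + 235·2 + 254·1 + 220·2 + 16·4 + 19·4 + 91·2 = 2714
A: 307·3 + 235·3 + 254·2 + 220·3 + 16·2 + 19·1 + 91·1 = 2936
B: 307·2 + 235·4 + 254·3 + 220·1 + 16·1 + 19·3 + 91·3 = 2882
A has the highest Borda score (2936).

A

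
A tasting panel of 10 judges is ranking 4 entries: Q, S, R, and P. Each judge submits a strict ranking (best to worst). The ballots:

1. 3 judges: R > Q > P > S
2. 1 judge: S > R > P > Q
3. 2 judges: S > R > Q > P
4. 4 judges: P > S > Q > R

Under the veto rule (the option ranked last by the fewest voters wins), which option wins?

Q

Last-place votes: Q 1, S 3, R 4, P 2.
Q is ranked last by the fewest voters, so Q wins.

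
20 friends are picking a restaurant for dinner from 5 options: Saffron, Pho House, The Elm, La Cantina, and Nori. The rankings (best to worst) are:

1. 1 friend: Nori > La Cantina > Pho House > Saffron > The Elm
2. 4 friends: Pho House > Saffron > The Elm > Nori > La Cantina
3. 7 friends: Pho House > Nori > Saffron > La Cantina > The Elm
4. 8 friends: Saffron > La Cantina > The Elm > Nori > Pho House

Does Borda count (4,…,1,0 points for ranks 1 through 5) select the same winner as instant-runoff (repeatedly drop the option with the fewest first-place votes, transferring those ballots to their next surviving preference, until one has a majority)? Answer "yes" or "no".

Borda — scores: Saffron 59, Pho House 46, The Elm 24, La Cantina 34, Nori 37. Winner: Saffron.
Instant-runoff — R1 Saffron 8, Pho House 11, The Elm 0, La Cantina 0, Nori 1 (Pho House winner). Winner: Pho House.
The two methods disagree.

no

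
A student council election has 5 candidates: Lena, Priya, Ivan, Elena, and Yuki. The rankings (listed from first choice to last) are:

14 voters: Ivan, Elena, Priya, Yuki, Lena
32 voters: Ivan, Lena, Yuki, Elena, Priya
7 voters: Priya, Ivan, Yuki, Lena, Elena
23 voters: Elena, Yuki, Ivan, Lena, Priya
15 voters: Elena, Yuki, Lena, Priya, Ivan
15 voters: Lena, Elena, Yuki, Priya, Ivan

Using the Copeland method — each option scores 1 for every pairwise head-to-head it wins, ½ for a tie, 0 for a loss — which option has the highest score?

Ivan

Lena: beats Priya and Elena; loses to Ivan and Yuki → score 2.
Priya: loses to Lena, Ivan, Elena, and Yuki → score 0.
Ivan: beats Lena and Priya; ties Elena and Yuki → score 3.
Elena: beats Priya and Yuki; ties Ivan; loses to Lena → score 2.5.
Yuki: beats Lena and Priya; ties Ivan; loses to Elena → score 2.5.
Ivan has the best pairwise record.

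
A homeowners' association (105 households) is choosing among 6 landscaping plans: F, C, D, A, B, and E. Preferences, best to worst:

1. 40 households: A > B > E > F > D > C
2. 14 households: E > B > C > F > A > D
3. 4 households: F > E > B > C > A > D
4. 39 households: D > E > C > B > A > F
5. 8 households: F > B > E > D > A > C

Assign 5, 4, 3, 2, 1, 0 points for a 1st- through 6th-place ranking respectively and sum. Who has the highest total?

F: 40·2 + 14·2 + 4·5 + 39·0 + 8·5 = 168
C: 40·0 + 14·3 + 4·2 + 39·3 + 8·0 = 167
D: 40·1 + 14·0 + 4·0 + 39·5 + 8·2 = 251
A: 40·5 + 14·1 + 4·1 + 39·1 + 8·1 = 265
B: 40·4 + 14·4 + 4·3 + 39·2 + 8·4 = 338
E: 40·3 + 14·5 + 4·4 + 39·4 + 8·3 = 386
E has the highest Borda score (386).

E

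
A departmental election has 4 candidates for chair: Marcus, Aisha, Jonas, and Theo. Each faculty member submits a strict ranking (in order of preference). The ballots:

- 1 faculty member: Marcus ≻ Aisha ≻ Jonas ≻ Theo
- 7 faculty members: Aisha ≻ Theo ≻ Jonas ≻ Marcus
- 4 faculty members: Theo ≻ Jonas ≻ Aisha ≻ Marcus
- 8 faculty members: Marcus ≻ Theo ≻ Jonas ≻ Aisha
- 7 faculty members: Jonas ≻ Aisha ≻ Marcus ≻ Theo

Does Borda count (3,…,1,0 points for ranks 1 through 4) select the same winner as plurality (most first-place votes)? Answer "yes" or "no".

Borda — scores: Marcus 34, Aisha 41, Jonas 45, Theo 42. Winner: Jonas.
Plurality — first-place votes: Marcus 9, Aisha 7, Jonas 7, Theo 4. Winner: Marcus.
The two methods disagree.

no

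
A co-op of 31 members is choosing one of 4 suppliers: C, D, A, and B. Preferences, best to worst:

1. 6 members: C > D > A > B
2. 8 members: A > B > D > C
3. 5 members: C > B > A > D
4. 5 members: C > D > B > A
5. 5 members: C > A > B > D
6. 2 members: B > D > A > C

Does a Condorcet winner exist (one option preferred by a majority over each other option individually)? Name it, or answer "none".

C vs D: 21–10 for C.
C vs A: 21–10 for C.
C vs B: 21–10 for C.
C beats every other option head-to-head.

C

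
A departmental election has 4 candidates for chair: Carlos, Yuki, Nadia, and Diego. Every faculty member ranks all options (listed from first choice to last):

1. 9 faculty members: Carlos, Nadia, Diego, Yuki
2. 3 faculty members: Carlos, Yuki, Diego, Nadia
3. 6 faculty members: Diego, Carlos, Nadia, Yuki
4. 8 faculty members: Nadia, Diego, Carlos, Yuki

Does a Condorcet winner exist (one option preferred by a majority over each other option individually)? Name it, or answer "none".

Checking pairwise contests:
Diego beats Carlos 14–12.
Carlos beats Yuki 26–0.
Carlos beats Nadia 18–8.
Nadia beats Diego 17–9.
Every option loses at least one head-to-head, so there is no Condorcet winner.

none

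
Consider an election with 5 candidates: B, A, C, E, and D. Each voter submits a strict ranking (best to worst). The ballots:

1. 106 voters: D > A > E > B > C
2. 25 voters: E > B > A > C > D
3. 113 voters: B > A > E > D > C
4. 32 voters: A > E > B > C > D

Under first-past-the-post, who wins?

First-place votes: B 113, A 32, C 0, E 25, D 106.
B has the most first-place votes.

B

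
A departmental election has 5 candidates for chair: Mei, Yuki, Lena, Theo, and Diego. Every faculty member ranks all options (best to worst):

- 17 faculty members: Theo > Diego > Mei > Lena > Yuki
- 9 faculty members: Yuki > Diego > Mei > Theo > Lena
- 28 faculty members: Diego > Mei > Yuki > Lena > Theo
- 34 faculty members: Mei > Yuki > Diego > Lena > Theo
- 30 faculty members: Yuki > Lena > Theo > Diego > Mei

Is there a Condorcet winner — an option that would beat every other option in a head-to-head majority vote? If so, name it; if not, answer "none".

Checking pairwise contests:
Diego beats Mei 84–34.
Mei beats Yuki 79–39.
Mei beats Lena 88–30.
Mei beats Theo 71–47.
Yuki beats Diego 73–45.
Every option loses at least one head-to-head, so there is no Condorcet winner.

none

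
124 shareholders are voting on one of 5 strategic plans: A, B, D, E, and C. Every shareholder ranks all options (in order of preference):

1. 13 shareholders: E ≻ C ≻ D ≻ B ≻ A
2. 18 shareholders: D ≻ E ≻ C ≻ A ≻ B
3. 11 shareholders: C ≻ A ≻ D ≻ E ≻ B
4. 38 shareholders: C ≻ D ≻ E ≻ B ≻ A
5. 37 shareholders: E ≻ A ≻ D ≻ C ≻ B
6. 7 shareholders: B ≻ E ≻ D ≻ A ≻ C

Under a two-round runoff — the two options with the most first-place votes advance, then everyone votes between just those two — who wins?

Round 1 first-place votes: A 0, B 7, D 18, E 50, C 49.
E and C advance.
Runoff: E is preferred to C by 75 voters; C by 49.
E wins the runoff.

E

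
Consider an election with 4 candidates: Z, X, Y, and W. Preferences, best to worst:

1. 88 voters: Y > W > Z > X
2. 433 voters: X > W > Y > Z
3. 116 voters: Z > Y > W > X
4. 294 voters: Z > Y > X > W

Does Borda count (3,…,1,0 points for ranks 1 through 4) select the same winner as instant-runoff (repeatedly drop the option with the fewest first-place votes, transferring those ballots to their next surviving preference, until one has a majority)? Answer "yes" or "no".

no

Borda — scores: Z 1318, X 1593, Y 1517, W 1158. Winner: X.
Instant-runoff — R1 Z 410, X 433, Y 88, W 0 (W out); R2 Z 410, X 433, Y 88 (Y out); R3 Z 498, X 433 (Z winner). Winner: Z.
The two methods disagree.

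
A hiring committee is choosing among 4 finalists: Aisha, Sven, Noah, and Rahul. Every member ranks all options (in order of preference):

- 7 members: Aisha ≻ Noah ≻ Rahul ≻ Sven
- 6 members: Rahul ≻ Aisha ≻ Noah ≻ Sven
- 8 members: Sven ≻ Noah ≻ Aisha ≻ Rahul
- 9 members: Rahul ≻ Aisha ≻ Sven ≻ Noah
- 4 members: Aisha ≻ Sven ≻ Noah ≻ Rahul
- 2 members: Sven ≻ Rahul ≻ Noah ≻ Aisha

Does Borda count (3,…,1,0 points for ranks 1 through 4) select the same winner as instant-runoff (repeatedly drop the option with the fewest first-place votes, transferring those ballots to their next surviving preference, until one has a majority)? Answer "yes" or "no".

Borda — scores: Aisha 71, Sven 47, Noah 42, Rahul 56. Winner: Aisha.
Instant-runoff — R1 Aisha 11, Sven 10, Noah 0, Rahul 15 (Noah out); R2 Aisha 11, Sven 10, Rahul 15 (Sven out); R3 Aisha 19, Rahul 17 (Aisha winner). Winner: Aisha.
The two methods agree.

yes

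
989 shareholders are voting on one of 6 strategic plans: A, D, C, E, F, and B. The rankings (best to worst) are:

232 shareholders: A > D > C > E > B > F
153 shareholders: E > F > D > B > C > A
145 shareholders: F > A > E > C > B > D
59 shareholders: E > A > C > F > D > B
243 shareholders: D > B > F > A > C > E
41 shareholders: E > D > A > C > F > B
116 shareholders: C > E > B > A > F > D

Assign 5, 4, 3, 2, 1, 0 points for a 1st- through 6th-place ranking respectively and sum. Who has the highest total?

D

A: 232·5 + 153·0 + 145·4 + 59·4 + 243·2 + 41·3 + 116·2 = 2817
D: 232·4 + 153·3 + 145·0 + 59·1 + 243·5 + 41·4 + 116·0 = 2825
C: 232·3 + 153·1 + 145·2 + 59·3 + 243·1 + 41·2 + 116·5 = 2221
E: 232·2 + 153·5 + 145·3 + 59·5 + 243·0 + 41·5 + 116·4 = 2628
F: 232·0 + 153·4 + 145·5 + 59·2 + 243·3 + 41·1 + 116·1 = 2341
B: 232·1 + 153·2 + 145·1 + 59·0 + 243·4 + 41·0 + 116·3 = 2003
D has the highest Borda score (2825).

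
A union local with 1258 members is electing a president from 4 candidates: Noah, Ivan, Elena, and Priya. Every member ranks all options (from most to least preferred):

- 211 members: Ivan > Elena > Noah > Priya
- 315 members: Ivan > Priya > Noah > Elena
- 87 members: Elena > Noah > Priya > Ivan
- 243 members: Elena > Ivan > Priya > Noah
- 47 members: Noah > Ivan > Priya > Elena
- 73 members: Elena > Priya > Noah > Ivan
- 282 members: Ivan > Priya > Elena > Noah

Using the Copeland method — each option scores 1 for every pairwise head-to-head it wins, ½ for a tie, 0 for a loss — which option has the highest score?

Ivan

Noah: loses to Ivan, Elena, and Priya → score 0.
Ivan: beats Noah, Elena, and Priya → score 3.
Elena: beats Noah; loses to Ivan and Priya → score 1.
Priya: beats Noah and Elena; loses to Ivan → score 2.
Ivan has the best pairwise record.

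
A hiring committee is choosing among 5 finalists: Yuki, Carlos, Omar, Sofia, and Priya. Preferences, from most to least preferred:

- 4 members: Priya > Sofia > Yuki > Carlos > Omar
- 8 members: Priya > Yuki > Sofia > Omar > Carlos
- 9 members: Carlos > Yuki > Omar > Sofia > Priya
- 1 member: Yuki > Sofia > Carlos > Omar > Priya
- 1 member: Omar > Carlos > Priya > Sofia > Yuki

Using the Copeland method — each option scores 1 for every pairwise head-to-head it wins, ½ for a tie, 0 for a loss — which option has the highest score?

Yuki: beats Carlos, Omar, and Sofia; loses to Priya → score 3.
Carlos: beats Omar; loses to Yuki, Sofia, and Priya → score 1.
Omar: loses to Yuki, Carlos, Sofia, and Priya → score 0.
Sofia: beats Carlos and Omar; loses to Yuki and Priya → score 2.
Priya: beats Yuki, Carlos, Omar, and Sofia → score 4.
Priya has the best pairwise record.

Priya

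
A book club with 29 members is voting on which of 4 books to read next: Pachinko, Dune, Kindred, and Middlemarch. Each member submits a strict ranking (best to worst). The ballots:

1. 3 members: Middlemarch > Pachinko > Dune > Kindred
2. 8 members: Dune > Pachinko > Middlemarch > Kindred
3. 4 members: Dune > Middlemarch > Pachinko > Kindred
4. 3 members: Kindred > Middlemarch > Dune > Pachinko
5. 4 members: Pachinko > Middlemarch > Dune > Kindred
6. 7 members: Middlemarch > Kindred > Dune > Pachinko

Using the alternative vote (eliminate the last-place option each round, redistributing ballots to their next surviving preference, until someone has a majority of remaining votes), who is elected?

Middlemarch

Round 1: Pachinko 4, Dune 12, Kindred 3, Middlemarch 10. Eliminate Kindred.
Round 2: Pachinko 4, Dune 12, Middlemarch 13. Eliminate Pachinko.
Round 3: Dune 12, Middlemarch 17. Middlemarch has a majority.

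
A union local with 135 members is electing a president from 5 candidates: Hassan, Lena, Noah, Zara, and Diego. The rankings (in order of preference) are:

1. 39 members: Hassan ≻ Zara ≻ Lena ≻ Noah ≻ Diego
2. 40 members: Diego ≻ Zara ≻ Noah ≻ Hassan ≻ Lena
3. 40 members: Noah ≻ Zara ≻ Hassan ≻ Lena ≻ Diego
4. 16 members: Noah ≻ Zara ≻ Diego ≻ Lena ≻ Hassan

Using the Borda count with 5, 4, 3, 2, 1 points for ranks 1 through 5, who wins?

Zara

Hassan: 39·5 + 40·2 + 40·3 + 16·1 = 411
Lena: 39·3 + 40·1 + 40·2 + 16·2 = 269
Noah: 39·2 + 40·3 + 40·5 + 16·5 = 478
Zara: 39·4 + 40·4 + 40·4 + 16·4 = 540
Diego: 39·1 + 40·5 + 40·1 + 16·3 = 327
Zara has the highest Borda score (540).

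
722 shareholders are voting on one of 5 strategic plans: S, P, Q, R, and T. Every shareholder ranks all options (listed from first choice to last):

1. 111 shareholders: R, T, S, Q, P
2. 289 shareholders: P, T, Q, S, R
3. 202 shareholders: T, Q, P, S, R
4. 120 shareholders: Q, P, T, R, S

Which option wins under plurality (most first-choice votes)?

First-place votes: S 0, P 289, Q 120, R 111, T 202.
P has the most first-place votes.

P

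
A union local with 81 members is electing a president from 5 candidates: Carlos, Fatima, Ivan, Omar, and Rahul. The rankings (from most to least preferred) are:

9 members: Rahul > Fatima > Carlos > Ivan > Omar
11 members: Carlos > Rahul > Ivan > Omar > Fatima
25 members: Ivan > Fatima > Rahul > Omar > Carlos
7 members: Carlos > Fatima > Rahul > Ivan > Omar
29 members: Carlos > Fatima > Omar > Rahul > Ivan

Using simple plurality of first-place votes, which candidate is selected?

First-place votes: Carlos 47, Fatima 0, Ivan 25, Omar 0, Rahul 9.
Carlos has the most first-place votes.

Carlos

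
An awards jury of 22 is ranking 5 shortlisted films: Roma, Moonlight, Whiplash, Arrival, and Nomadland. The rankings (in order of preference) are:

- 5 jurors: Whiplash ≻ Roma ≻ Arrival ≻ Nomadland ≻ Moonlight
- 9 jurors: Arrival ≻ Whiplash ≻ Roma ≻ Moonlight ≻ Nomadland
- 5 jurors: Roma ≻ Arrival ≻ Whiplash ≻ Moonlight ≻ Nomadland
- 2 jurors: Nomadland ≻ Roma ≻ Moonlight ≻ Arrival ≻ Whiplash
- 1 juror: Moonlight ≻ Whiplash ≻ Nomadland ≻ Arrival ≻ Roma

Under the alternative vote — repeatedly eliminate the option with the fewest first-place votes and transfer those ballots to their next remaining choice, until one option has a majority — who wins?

Roma

Round 1: Roma 5, Moonlight 1, Whiplash 5, Arrival 9, Nomadland 2. Eliminate Moonlight.
Round 2: Roma 5, Whiplash 6, Arrival 9, Nomadland 2. Eliminate Nomadland.
Round 3: Roma 7, Whiplash 6, Arrival 9. Eliminate Whiplash.
Round 4: Roma 12, Arrival 10. Roma has a majority.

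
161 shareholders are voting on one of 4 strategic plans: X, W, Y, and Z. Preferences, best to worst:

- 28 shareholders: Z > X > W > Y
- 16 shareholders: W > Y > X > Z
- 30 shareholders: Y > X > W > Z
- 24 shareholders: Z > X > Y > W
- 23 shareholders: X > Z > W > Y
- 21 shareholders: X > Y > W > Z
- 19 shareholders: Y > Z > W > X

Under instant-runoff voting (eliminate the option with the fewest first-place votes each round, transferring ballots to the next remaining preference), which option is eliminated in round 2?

X

Round 1: X 44, W 16, Y 49, Z 52. Eliminate W.
Round 2: X 44, Y 65, Z 52. Eliminate X.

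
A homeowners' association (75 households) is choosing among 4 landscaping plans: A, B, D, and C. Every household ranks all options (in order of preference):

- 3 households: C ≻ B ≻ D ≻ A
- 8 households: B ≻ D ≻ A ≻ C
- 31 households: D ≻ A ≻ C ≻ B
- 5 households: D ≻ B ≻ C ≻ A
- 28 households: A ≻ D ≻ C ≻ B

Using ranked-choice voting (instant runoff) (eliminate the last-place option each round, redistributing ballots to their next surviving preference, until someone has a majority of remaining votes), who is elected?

Round 1: A 28, B 8, D 36, C 3. Eliminate C.
Round 2: A 28, B 11, D 36. Eliminate B.
Round 3: A 28, D 47. D has a majority.

D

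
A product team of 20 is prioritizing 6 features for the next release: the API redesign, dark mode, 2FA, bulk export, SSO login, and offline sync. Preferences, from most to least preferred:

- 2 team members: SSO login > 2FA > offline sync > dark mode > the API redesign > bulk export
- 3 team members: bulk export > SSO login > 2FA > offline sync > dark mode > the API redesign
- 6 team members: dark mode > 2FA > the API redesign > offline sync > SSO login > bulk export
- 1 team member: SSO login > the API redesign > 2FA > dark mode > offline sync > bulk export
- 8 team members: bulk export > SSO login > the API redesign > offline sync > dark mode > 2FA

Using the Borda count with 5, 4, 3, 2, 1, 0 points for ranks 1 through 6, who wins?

the API redesign: 2·1 + 3·0 + 6·3 + 1·4 + 8·3 = 48
dark mode: 2·2 + 3·1 + 6·5 + 1·2 + 8·1 = 47
2FA: 2·4 + 3·3 + 6·4 + 1·3 + 8·0 = 44
bulk export: 2·0 + 3·5 + 6·0 + 1·0 + 8·5 = 55
SSO login: 2·5 + 3·4 + 6·1 + 1·5 + 8·4 = 65
offline sync: 2·3 + 3·2 + 6·2 + 1·1 + 8·2 = 41
SSO login has the highest Borda score (65).

SSO login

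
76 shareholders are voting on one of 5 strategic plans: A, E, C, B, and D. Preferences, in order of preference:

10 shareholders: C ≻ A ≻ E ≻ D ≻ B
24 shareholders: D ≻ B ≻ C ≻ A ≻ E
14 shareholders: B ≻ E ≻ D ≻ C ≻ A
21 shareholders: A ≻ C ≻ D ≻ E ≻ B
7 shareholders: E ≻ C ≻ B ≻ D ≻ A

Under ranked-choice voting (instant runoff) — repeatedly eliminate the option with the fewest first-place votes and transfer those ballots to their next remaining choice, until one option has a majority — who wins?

D

Round 1: A 21, E 7, C 10, B 14, D 24. Eliminate E.
Round 2: A 21, C 17, B 14, D 24. Eliminate B.
Round 3: A 21, C 17, D 38. Eliminate C.
Round 4: A 31, D 45. D has a majority.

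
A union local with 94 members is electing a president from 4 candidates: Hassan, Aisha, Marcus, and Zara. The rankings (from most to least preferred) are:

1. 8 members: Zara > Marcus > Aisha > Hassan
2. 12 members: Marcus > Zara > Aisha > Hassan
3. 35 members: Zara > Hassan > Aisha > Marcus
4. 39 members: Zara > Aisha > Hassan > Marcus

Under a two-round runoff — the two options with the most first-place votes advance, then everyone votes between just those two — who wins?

Round 1 first-place votes: Hassan 0, Aisha 0, Marcus 12, Zara 82.
Zara and Marcus advance.
Runoff: Zara is preferred to Marcus by 82 voters; Marcus by 12.
Zara wins the runoff.

Zara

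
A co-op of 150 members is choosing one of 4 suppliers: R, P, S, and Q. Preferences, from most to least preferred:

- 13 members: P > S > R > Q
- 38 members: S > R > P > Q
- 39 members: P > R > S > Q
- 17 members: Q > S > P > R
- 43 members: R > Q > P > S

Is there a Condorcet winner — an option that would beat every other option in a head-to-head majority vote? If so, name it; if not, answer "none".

R vs P: 81–69 for R.
R vs S: 82–68 for R.
R vs Q: 133–17 for R.
R beats every other option head-to-head.

R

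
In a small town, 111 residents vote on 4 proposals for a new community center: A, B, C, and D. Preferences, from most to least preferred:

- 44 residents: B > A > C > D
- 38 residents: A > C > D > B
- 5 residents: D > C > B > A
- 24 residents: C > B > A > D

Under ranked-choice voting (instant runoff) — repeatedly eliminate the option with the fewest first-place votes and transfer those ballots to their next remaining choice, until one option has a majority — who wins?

Round 1: A 38, B 44, C 24, D 5. Eliminate D.
Round 2: A 38, B 44, C 29. Eliminate C.
Round 3: A 38, B 73. B has a majority.

B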